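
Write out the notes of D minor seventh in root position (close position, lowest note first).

Spelling D minor seventh: D–F–A–C. In root position the root is bass, giving D, F, A, C from the bottom.

D, F, A, C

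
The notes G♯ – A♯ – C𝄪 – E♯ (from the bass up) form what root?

A#

G#, A#, C##, E# are the tones of an A# dominant seventh chord (A#–C##–E#–G#), making A# the root.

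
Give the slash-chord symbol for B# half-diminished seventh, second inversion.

Second inversion of B# half-diminished seventh has the fifth (F#) in the bass. As a slash chord: B#ø7/F#.

B#ø7/F#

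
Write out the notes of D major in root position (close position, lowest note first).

D major is D–F#–A. Root position puts the root (D) in the bass, with the remaining tones above: D, F#, A.

D, F#, A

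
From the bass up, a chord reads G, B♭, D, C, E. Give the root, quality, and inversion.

C dominant ninth, second inversion

The distinct note names are G, Bb, D, C, E. Stacked in thirds they read C–E–G–Bb–D, which is a dominant ninth chord on C.
G is the fifth of C dominant ninth; fifth in the bass means second inversion.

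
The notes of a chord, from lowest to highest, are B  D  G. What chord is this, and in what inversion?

G major, first inversion

The distinct note names are B, D, G. Stacked in thirds they read G–B–D, which is a major triad on G.
B is the third of G major; third in the bass means first inversion (figured bass 6).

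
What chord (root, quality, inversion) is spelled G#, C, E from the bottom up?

C augmented, second inversion

Reducing to letter names: G#, C, E. These stack in thirds as C–E–G# — a C augmented triad.
G# is the fifth of C augmented; fifth in the bass means second inversion (figured bass 6/4).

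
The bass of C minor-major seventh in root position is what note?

C

The root of C minor-major seventh (C–Eb–G–B) is C; that is the bass in root position.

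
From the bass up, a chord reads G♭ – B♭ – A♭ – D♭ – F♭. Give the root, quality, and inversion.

The pitch classes Gb, Bb, Ab, Db, Fb arrange in thirds as Gb–Bb–Db–Fb–Ab: a Gb dominant ninth chord.
With the root (Gb) in the bass, the chord is in root position.

Gb dominant ninth, root position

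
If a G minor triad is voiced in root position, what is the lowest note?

In root position the root is lowest. For G minor (G–Bb–D) that is G.

G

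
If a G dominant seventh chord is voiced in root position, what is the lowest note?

The root of G dominant seventh (G–B–D–F) is G; that is the bass in root position.

G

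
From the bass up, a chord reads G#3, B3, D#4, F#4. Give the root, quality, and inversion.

Reducing to letter names: G#, B, D#, F#. These stack in thirds as G#–B–D#–F# — a G# minor seventh chord.
The lowest note is G#, the root of the chord, so this is root position (figured bass 7).

G# minor seventh, root position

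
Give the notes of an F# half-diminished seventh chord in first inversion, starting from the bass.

A, C, E, F#

F# half-diminished seventh is F#–A–C–E. First inversion puts the third (A) in the bass, with the remaining tones above: A, C, E, F#.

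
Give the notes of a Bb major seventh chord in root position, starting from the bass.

Bb major seventh is Bb–D–F–A. Root position puts the root (Bb) in the bass, with the remaining tones above: Bb, D, F, A.

Bb, D, F, A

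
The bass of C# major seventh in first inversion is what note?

E#

The third of C# major seventh (C#–E#–G#–B#) is E#; that is the bass in first inversion.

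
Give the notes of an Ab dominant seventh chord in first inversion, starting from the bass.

The chord tones are Ab–C–Eb–Gb. With the third (C) lowest for first inversion: C, Eb, Gb, Ab.

C, Eb, Gb, Ab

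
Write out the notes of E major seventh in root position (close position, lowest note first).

The chord tones are E–G#–B–D#. With the root (E) lowest for root position: E, G#, B, D#.

E, G#, B, D#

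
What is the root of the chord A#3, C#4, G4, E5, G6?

A#

A#, C#, G, E are the tones of an A# diminished seventh chord (A#–C#–E–G), making A# the root.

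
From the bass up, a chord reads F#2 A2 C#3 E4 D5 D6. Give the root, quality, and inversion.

Reducing to letter names: F#, A, C#, E, D. These stack in thirds as D–F#–A–C#–E — a D major ninth chord.
With the third (F#) in the bass, the chord is in first inversion.

D major ninth, first inversion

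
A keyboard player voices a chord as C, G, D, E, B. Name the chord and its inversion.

C major ninth, root position

The pitch classes C, G, D, E, B arrange in thirds as C–E–G–B–D: a C major ninth chord.
The lowest note is C, the root of the chord, so this is root position.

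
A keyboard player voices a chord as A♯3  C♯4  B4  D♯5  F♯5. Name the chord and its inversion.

The pitch classes A#, C#, B, D#, F# arrange in thirds as B–D#–F#–A#–C#: a B major ninth chord.
With the seventh (A#) in the bass, the chord is in third inversion.

B major ninth, third inversion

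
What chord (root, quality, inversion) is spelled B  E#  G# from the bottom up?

Reducing to letter names: B, E#, G#. These stack in thirds as E#–G#–B — an E# diminished triad.
With the fifth (B) in the bass, the chord is in second inversion (figured bass 6/4).

E# diminished, second inversion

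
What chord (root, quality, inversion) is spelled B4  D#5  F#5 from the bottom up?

B major, root position

The pitch classes B, D#, F# arrange in thirds as B–D#–F#: a B major triad.
The lowest note is B, the root of the chord, so this is root position (figured bass 5/3).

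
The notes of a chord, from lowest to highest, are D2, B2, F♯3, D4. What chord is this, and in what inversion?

B minor, first inversion

The distinct note names are D, B, F#. Stacked in thirds they read B–D–F#, which is a minor triad on B.
With the third (D) in the bass, the chord is in first inversion (figured bass 6).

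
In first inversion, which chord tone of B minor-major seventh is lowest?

D

The third of B minor-major seventh (B–D–F#–A#) is D; that is the bass in first inversion.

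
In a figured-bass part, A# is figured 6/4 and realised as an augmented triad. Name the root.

D

The figures 6/4 mean the fifth of the chord is in the bass. If A# is the fifth of an augmented triad, the root is D (chord tones D–F#–A#).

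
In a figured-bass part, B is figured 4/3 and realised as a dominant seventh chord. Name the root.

E

The figures 4/3 mean the fifth of the chord is in the bass. If B is the fifth of a dominant seventh chord, the root is E (chord tones E–G#–B–D).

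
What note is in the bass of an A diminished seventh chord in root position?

A

The root of A diminished seventh (A–C–Eb–Gb) is A; that is the bass in root position.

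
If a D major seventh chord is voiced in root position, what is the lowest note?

D

The root of D major seventh (D–F#–A–C#) is D; that is the bass in root position.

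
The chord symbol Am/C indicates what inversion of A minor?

first inversion

Am/C means A minor with C in the bass. C is the third of A minor (A–C–E), so this is first inversion.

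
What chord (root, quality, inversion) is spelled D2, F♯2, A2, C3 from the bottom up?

D dominant seventh, root position

Reducing to letter names: D, F#, A, C. These stack in thirds as D–F#–A–C — a D dominant seventh chord.
With the root (D) in the bass, the chord is in root position (figured bass 7).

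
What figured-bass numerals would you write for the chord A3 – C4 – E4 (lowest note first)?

The notes A, C, E stack in thirds as A–C–E — an A minor triad. The bass A is the root, so this is root position: figured 5/3.

5/3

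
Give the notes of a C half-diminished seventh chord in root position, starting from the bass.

C, Eb, Gb, Bb

C half-diminished seventh is C–Eb–Gb–Bb. Root position puts the root (C) in the bass, with the remaining tones above: C, Eb, Gb, Bb.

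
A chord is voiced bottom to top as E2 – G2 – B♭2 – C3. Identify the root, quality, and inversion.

Reducing to letter names: E, G, Bb, C. These stack in thirds as C–E–G–Bb — a C dominant seventh chord.
The lowest note is E, the third of the chord, so this is first inversion (figured bass 6/5).

C dominant seventh, first inversion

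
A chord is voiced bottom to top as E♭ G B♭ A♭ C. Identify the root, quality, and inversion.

Ab major ninth, second inversion

Reducing to letter names: Eb, G, Bb, Ab, C. These stack in thirds as Ab–C–Eb–G–Bb — an Ab major ninth chord.
Eb is the fifth of Ab major ninth; fifth in the bass means second inversion.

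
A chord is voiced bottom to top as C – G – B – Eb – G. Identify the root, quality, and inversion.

C minor-major seventh, root position

Reducing to letter names: C, G, B, Eb. These stack in thirds as C–Eb–G–B — a C minor-major seventh chord.
With the root (C) in the bass, the chord is in root position (figured bass 7).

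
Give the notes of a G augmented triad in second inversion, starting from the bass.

Spelling G augmented: G–B–D#. In second inversion the fifth is bass, giving D#, G, B from the bottom.

D#, G, B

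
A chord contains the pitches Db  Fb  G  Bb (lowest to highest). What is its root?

Db, Fb, G, Bb are the tones of a G diminished seventh chord (G–Bb–Db–Fb), making G the root.

G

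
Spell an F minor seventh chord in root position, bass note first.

F, Ab, C, Eb

F minor seventh is F–Ab–C–Eb. Root position puts the root (F) in the bass, with the remaining tones above: F, Ab, C, Eb.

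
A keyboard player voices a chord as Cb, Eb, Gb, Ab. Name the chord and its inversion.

The pitch classes Cb, Eb, Gb, Ab arrange in thirds as Ab–Cb–Eb–Gb: an Ab minor seventh chord.
The lowest note is Cb, the third of the chord, so this is first inversion (figured bass 6/5).

Ab minor seventh, first inversion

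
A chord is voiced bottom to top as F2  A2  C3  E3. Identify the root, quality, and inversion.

F major seventh, root position

Reducing to letter names: F, A, C, E. These stack in thirds as F–A–C–E — an F major seventh chord.
With the root (F) in the bass, the chord is in root position (figured bass 7).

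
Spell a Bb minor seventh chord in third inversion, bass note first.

Ab, Bb, Db, F

The chord tones are Bb–Db–F–Ab. With the seventh (Ab) lowest for third inversion: Ab, Bb, Db, F.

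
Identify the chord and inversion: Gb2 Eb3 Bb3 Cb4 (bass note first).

The distinct note names are Gb, Eb, Bb, Cb. Stacked in thirds they read Cb–Eb–Gb–Bb, which is a major seventh chord on Cb.
Gb is the fifth of Cb major seventh; fifth in the bass means second inversion (figured bass 4/3).

Cb major seventh, second inversion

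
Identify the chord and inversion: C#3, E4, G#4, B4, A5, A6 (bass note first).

A major ninth, first inversion

The distinct note names are C#, E, G#, B, A. Stacked in thirds they read A–C#–E–G#–B, which is a major ninth chord on A.
The lowest note is C#, the third of the chord, so this is first inversion.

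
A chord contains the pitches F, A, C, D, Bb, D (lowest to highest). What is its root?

Bb

Reordering F, A, C, D, Bb into stacked thirds gives Bb–D–F–A–C; the bottom of that stack, Bb, is the root.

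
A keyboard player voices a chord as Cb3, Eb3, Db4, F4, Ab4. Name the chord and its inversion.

The distinct note names are Cb, Eb, Db, F, Ab. Stacked in thirds they read Db–F–Ab–Cb–Eb, which is a dominant ninth chord on Db.
Cb is the seventh of Db dominant ninth; seventh in the bass means third inversion.

Db dominant ninth, third inversion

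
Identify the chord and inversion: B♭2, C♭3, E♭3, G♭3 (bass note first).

The pitch classes Bb, Cb, Eb, Gb arrange in thirds as Cb–Eb–Gb–Bb: a Cb major seventh chord.
With the seventh (Bb) in the bass, the chord is in third inversion (figured bass 4/2).

Cb major seventh, third inversion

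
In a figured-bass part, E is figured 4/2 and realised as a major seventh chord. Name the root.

The figures 4/2 mean the seventh of the chord is in the bass. If E is the seventh of a major seventh chord, the root is F (chord tones F–A–C–E).

F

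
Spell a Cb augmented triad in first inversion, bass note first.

Eb, G, Cb

Cb augmented is Cb–Eb–G. First inversion puts the third (Eb) in the bass, with the remaining tones above: Eb, G, Cb.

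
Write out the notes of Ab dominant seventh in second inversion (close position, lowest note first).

Spelling Ab dominant seventh: Ab–C–Eb–Gb. In second inversion the fifth is bass, giving Eb, Gb, Ab, C from the bottom.

Eb, Gb, Ab, C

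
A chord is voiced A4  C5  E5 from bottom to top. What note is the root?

A

Reordering A, C, E into stacked thirds gives A–C–E; the bottom of that stack, A, is the root.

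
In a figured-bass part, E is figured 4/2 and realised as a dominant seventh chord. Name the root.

The figures 4/2 mean the seventh of the chord is in the bass. If E is the seventh of a dominant seventh chord, the root is F# (chord tones F#–A#–C#–E).

F#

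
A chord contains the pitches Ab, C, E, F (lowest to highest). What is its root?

F

Reordering Ab, C, E, F into stacked thirds gives F–Ab–C–E; the bottom of that stack, F, is the root.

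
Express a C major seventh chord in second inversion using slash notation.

Cmaj7/G

Second inversion of C major seventh has the fifth (G) in the bass. As a slash chord: Cmaj7/G.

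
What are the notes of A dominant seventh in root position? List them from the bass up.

A dominant seventh is A–C#–E–G. Root position puts the root (A) in the bass, with the remaining tones above: A, C#, E, G.

A, C#, E, G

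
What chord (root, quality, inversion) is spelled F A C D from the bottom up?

D minor seventh, first inversion

The distinct note names are F, A, C, D. Stacked in thirds they read D–F–A–C, which is a minor seventh chord on D.
F is the third of D minor seventh; third in the bass means first inversion (figured bass 6/5).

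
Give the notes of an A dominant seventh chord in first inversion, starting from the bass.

The chord tones are A–C#–E–G. With the third (C#) lowest for first inversion: C#, E, G, A.

C#, E, G, A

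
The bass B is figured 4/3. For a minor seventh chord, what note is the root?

E

The figures 4/3 mean the fifth of the chord is in the bass. If B is the fifth of a minor seventh chord, the root is E (chord tones E–G–B–D).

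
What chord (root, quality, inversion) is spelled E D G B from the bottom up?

The distinct note names are E, D, G, B. Stacked in thirds they read E–G–B–D, which is a minor seventh chord on E.
The lowest note is E, the root of the chord, so this is root position (figured bass 7).

E minor seventh, root position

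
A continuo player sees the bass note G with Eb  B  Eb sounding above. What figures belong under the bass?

6

The notes G, Eb, B stack in thirds as Eb–G–B — an Eb augmented triad. The bass G is the third, so this is first inversion: figured 6.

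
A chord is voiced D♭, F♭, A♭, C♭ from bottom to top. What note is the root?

Db

Reordering Db, Fb, Ab, Cb into stacked thirds gives Db–Fb–Ab–Cb; the bottom of that stack, Db, is the root.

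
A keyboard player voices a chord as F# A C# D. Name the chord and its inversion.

D major seventh, first inversion

The distinct note names are F#, A, C#, D. Stacked in thirds they read D–F#–A–C#, which is a major seventh chord on D.
The lowest note is F#, the third of the chord, so this is first inversion (figured bass 6/5).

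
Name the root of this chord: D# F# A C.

D#

Reordering D#, F#, A, C into stacked thirds gives D#–F#–A–C; the bottom of that stack, D#, is the root.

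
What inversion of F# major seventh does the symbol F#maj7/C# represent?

second inversion

F#maj7/C# means F# major seventh with C# in the bass. C# is the fifth of F# major seventh (F#–A#–C#–E#), so this is second inversion.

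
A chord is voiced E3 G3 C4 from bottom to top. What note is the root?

E, G, C are the tones of a C major triad (C–E–G), making C the root.

C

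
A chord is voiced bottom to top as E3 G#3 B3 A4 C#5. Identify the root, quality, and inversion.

A major ninth, second inversion

Reducing to letter names: E, G#, B, A, C#. These stack in thirds as A–C#–E–G#–B — an A major ninth chord.
The lowest note is E, the fifth of the chord, so this is second inversion.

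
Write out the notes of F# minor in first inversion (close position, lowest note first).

F# minor is F#–A–C#. First inversion puts the third (A) in the bass, with the remaining tones above: A, C#, F#.

A, C#, F#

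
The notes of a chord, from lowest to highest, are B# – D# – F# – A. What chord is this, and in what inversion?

The pitch classes B#, D#, F#, A arrange in thirds as B#–D#–F#–A: a B# diminished seventh chord.
With the root (B#) in the bass, the chord is in root position (figured bass 7).

B# diminished seventh, root position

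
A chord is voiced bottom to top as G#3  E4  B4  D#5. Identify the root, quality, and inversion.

E major seventh, first inversion

The pitch classes G#, E, B, D# arrange in thirds as E–G#–B–D#: an E major seventh chord.
G# is the third of E major seventh; third in the bass means first inversion (figured bass 6/5).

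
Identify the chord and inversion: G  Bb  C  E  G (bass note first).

The distinct note names are G, Bb, C, E. Stacked in thirds they read C–E–G–Bb, which is a dominant seventh chord on C.
G is the fifth of C dominant seventh; fifth in the bass means second inversion (figured bass 4/3).

C dominant seventh, second inversion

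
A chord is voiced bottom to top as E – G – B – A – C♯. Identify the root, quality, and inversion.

The pitch classes E, G, B, A, C# arrange in thirds as A–C#–E–G–B: an A dominant ninth chord.
With the fifth (E) in the bass, the chord is in second inversion.

A dominant ninth, second inversion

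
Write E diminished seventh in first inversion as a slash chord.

First inversion of E diminished seventh has the third (G) in the bass. As a slash chord: Edim7/G.

Edim7/G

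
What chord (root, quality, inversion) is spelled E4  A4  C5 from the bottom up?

The distinct note names are E, A, C. Stacked in thirds they read A–C–E, which is a minor triad on A.
With the fifth (E) in the bass, the chord is in second inversion (figured bass 6/4).

A minor, second inversion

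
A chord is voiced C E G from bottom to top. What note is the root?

The distinct letter names are C, E, G. Arranged as a stack of thirds they read C–E–G, so C is the root (a C major triad).

C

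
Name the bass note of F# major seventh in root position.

In root position the root is lowest. For F# major seventh (F#–A#–C#–E#) that is F#.

F#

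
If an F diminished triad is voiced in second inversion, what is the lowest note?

In second inversion the fifth is lowest. For F diminished (F–Ab–Cb) that is Cb.

Cb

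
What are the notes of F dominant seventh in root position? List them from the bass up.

Spelling F dominant seventh: F–A–C–Eb. In root position the root is bass, giving F, A, C, Eb from the bottom.

F, A, C, Eb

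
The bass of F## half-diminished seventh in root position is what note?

The root of F## half-diminished seventh (F##–A#–C#–E#) is F##; that is the bass in root position.

F##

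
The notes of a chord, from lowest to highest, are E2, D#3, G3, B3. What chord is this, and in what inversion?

The distinct note names are E, D#, G, B. Stacked in thirds they read E–G–B–D#, which is a minor-major seventh chord on E.
With the root (E) in the bass, the chord is in root position (figured bass 7).

E minor-major seventh, root position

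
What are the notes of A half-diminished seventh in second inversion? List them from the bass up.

The chord tones are A–C–Eb–G. With the fifth (Eb) lowest for second inversion: Eb, G, A, C.

Eb, G, A, C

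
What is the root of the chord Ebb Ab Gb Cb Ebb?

Ab

Ebb, Ab, Gb, Cb are the tones of an Ab half-diminished seventh chord (Ab–Cb–Ebb–Gb), making Ab the root.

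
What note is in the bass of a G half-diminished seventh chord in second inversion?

Db

G half-diminished seventh is G–Bb–Db–F. Second inversion places the fifth in the bass: Db.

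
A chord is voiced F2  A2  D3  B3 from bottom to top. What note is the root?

The distinct letter names are F, A, D, B. Arranged as a stack of thirds they read B–D–F–A, so B is the root (a B half-diminished seventh chord).

B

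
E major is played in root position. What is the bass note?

In root position the root is lowest. For E major (E–G#–B) that is E.

E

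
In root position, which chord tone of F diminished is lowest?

F

F diminished is F–Ab–Cb. Root position places the root in the bass: F.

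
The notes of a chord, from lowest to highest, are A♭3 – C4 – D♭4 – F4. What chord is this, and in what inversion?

Reducing to letter names: Ab, C, Db, F. These stack in thirds as Db–F–Ab–C — a Db major seventh chord.
Ab is the fifth of Db major seventh; fifth in the bass means second inversion (figured bass 4/3).

Db major seventh, second inversion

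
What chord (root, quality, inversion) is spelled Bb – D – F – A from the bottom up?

Bb major seventh, root position

The pitch classes Bb, D, F, A arrange in thirds as Bb–D–F–A: a Bb major seventh chord.
The lowest note is Bb, the root of the chord, so this is root position (figured bass 7).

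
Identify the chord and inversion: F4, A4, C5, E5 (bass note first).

Reducing to letter names: F, A, C, E. These stack in thirds as F–A–C–E — an F major seventh chord.
F is the root of F major seventh; root in the bass means root position (figured bass 7).

F major seventh, root position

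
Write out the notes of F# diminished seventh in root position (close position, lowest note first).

F#, A, C, Eb

F# diminished seventh is F#–A–C–Eb. Root position puts the root (F#) in the bass, with the remaining tones above: F#, A, C, Eb.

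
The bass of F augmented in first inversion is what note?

A

F augmented is F–A–C#. First inversion places the third in the bass: A.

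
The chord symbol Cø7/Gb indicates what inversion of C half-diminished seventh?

second inversion

Cø7/Gb means C half-diminished seventh with Gb in the bass. Gb is the fifth of C half-diminished seventh (C–Eb–Gb–Bb), so this is second inversion.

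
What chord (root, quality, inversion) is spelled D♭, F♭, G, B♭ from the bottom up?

G diminished seventh, second inversion

The distinct note names are Db, Fb, G, Bb. Stacked in thirds they read G–Bb–Db–Fb, which is a diminished seventh chord on G.
Db is the fifth of G diminished seventh; fifth in the bass means second inversion (figured bass 4/3).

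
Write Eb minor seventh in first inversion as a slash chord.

First inversion of Eb minor seventh has the third (Gb) in the bass. As a slash chord: Ebm7/Gb.

Ebm7/Gb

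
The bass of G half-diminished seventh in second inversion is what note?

Db

The fifth of G half-diminished seventh (G–Bb–Db–F) is Db; that is the bass in second inversion.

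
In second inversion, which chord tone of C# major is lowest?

C# major is C#–E#–G#. Second inversion places the fifth in the bass: G#.

G#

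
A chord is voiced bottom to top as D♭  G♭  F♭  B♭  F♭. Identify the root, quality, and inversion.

The pitch classes Db, Gb, Fb, Bb arrange in thirds as Gb–Bb–Db–Fb: a Gb dominant seventh chord.
With the fifth (Db) in the bass, the chord is in second inversion (figured bass 4/3).

Gb dominant seventh, second inversion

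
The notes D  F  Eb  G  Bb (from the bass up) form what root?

Reordering D, F, Eb, G, Bb into stacked thirds gives Eb–G–Bb–D–F; the bottom of that stack, Eb, is the root.

Eb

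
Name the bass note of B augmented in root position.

The root of B augmented (B–D#–F##) is B; that is the bass in root position.

B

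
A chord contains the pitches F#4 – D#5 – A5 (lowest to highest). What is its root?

Reordering F#, D#, A into stacked thirds gives D#–F#–A; the bottom of that stack, D#, is the root.

D#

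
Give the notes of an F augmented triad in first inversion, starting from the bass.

A, C#, F

Spelling F augmented: F–A–C#. In first inversion the third is bass, giving A, C#, F from the bottom.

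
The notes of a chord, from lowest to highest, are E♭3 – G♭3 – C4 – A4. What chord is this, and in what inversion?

The distinct note names are Eb, Gb, C, A. Stacked in thirds they read A–C–Eb–Gb, which is a diminished seventh chord on A.
Eb is the fifth of A diminished seventh; fifth in the bass means second inversion (figured bass 4/3).

A diminished seventh, second inversion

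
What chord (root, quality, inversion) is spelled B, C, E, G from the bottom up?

C major seventh, third inversion

Reducing to letter names: B, C, E, G. These stack in thirds as C–E–G–B — a C major seventh chord.
The lowest note is B, the seventh of the chord, so this is third inversion (figured bass 4/2).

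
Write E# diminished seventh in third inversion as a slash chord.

Third inversion of E# diminished seventh has the seventh (D) in the bass. As a slash chord: E#dim7/D.

E#dim7/D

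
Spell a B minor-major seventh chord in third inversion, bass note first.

The chord tones are B–D–F#–A#. With the seventh (A#) lowest for third inversion: A#, B, D, F#.

A#, B, D, F#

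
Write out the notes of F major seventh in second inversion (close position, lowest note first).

C, E, F, A

Spelling F major seventh: F–A–C–E. In second inversion the fifth is bass, giving C, E, F, A from the bottom.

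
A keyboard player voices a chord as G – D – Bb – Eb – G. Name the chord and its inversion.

The distinct note names are G, D, Bb, Eb. Stacked in thirds they read Eb–G–Bb–D, which is a major seventh chord on Eb.
G is the third of Eb major seventh; third in the bass means first inversion (figured bass 6/5).

Eb major seventh, first inversion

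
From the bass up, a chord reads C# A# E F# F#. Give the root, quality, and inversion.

The distinct note names are C#, A#, E, F#. Stacked in thirds they read F#–A#–C#–E, which is a dominant seventh chord on F#.
The lowest note is C#, the fifth of the chord, so this is second inversion (figured bass 4/3).

F# dominant seventh, second inversion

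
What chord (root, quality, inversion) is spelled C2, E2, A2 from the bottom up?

A minor, first inversion

Reducing to letter names: C, E, A. These stack in thirds as A–C–E — an A minor triad.
The lowest note is C, the third of the chord, so this is first inversion (figured bass 6).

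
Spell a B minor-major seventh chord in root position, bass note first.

B minor-major seventh is B–D–F#–A#. Root position puts the root (B) in the bass, with the remaining tones above: B, D, F#, A#.

B, D, F#, A#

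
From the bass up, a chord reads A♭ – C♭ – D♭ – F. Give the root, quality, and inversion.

The pitch classes Ab, Cb, Db, F arrange in thirds as Db–F–Ab–Cb: a Db dominant seventh chord.
Ab is the fifth of Db dominant seventh; fifth in the bass means second inversion (figured bass 4/3).

Db dominant seventh, second inversion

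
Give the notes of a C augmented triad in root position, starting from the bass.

Spelling C augmented: C–E–G#. In root position the root is bass, giving C, E, G# from the bottom.

C, E, G#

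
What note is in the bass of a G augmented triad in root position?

G

The root of G augmented (G–B–D#) is G; that is the bass in root position.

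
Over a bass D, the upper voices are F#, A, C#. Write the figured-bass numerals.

The notes D, F#, A, C# stack in thirds as D–F#–A–C# — a D major seventh chord. The bass D is the root, so this is root position: figured 7.

7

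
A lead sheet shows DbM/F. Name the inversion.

first inversion

DbM/F means Db major with F in the bass. F is the third of Db major (Db–F–Ab), so this is first inversion.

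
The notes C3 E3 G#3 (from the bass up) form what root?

C

The distinct letter names are C, E, G#. Arranged as a stack of thirds they read C–E–G#, so C is the root (a C augmented triad).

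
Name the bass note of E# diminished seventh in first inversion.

The third of E# diminished seventh (E#–G#–B–D) is G#; that is the bass in first inversion.

G#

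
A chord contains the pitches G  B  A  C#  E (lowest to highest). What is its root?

A

The distinct letter names are G, B, A, C#, E. Arranged as a stack of thirds they read A–C#–E–G–B, so A is the root (an A dominant ninth chord).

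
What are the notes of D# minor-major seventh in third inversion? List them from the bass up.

C##, D#, F#, A#

Spelling D# minor-major seventh: D#–F#–A#–C##. In third inversion the seventh is bass, giving C##, D#, F#, A# from the bottom.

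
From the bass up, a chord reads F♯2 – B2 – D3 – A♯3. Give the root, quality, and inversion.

B minor-major seventh, second inversion

The distinct note names are F#, B, D, A#. Stacked in thirds they read B–D–F#–A#, which is a minor-major seventh chord on B.
F# is the fifth of B minor-major seventh; fifth in the bass means second inversion (figured bass 4/3).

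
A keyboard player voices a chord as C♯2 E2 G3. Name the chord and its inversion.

The pitch classes C#, E, G arrange in thirds as C#–E–G: a C# diminished triad.
With the root (C#) in the bass, the chord is in root position (figured bass 5/3).

C# diminished, root position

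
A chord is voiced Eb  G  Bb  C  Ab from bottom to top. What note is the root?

Eb, G, Bb, C, Ab are the tones of an Ab major ninth chord (Ab–C–Eb–G–Bb), making Ab the root.

Ab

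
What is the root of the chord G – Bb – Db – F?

G

The distinct letter names are G, Bb, Db, F. Arranged as a stack of thirds they read G–Bb–Db–F, so G is the root (a G half-diminished seventh chord).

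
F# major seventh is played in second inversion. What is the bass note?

C#

In second inversion the fifth is lowest. For F# major seventh (F#–A#–C#–E#) that is C#.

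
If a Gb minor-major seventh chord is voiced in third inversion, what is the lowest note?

In third inversion the seventh is lowest. For Gb minor-major seventh (Gb–Bbb–Db–F) that is F.

F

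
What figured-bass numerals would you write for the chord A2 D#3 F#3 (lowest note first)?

6/4

The notes A, D#, F# stack in thirds as D#–F#–A — a D# diminished triad. The bass A is the fifth, so this is second inversion: figured 6/4.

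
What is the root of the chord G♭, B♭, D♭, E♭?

Eb

Reordering Gb, Bb, Db, Eb into stacked thirds gives Eb–Gb–Bb–Db; the bottom of that stack, Eb, is the root.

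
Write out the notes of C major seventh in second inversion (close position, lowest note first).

G, B, C, E

The chord tones are C–E–G–B. With the fifth (G) lowest for second inversion: G, B, C, E.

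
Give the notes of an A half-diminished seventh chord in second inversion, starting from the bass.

Eb, G, A, C

The chord tones are A–C–Eb–G. With the fifth (Eb) lowest for second inversion: Eb, G, A, C.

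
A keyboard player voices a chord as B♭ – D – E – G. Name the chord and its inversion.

E half-diminished seventh, second inversion

The distinct note names are Bb, D, E, G. Stacked in thirds they read E–G–Bb–D, which is a half-diminished seventh chord on E.
The lowest note is Bb, the fifth of the chord, so this is second inversion (figured bass 4/3).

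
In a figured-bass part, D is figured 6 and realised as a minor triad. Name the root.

B

The figures 6 mean the third of the chord is in the bass. If D is the third of a minor triad, the root is B (chord tones B–D–F#).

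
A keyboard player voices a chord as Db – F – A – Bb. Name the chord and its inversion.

Reducing to letter names: Db, F, A, Bb. These stack in thirds as Bb–Db–F–A — a Bb minor-major seventh chord.
The lowest note is Db, the third of the chord, so this is first inversion (figured bass 6/5).

Bb minor-major seventh, first inversion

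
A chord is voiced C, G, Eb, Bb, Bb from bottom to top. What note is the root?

C

The distinct letter names are C, G, Eb, Bb. Arranged as a stack of thirds they read C–Eb–G–Bb, so C is the root (a C minor seventh chord).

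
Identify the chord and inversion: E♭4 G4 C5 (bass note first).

The distinct note names are Eb, G, C. Stacked in thirds they read C–Eb–G, which is a minor triad on C.
Eb is the third of C minor; third in the bass means first inversion (figured bass 6).

C minor, first inversion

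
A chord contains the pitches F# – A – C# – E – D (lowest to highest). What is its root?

D

F#, A, C#, E, D are the tones of a D major ninth chord (D–F#–A–C#–E), making D the root.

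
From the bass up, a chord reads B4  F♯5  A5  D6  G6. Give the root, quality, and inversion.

G major ninth, first inversion

Reducing to letter names: B, F#, A, D, G. These stack in thirds as G–B–D–F#–A — a G major ninth chord.
The lowest note is B, the third of the chord, so this is first inversion.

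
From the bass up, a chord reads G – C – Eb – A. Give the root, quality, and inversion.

A half-diminished seventh, third inversion

The distinct note names are G, C, Eb, A. Stacked in thirds they read A–C–Eb–G, which is a half-diminished seventh chord on A.
G is the seventh of A half-diminished seventh; seventh in the bass means third inversion (figured bass 4/2).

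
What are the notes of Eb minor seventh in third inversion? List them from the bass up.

Db, Eb, Gb, Bb

The chord tones are Eb–Gb–Bb–Db. With the seventh (Db) lowest for third inversion: Db, Eb, Gb, Bb.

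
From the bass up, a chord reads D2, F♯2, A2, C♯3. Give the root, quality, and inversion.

The pitch classes D, F#, A, C# arrange in thirds as D–F#–A–C#: a D major seventh chord.
The lowest note is D, the root of the chord, so this is root position (figured bass 7).

D major seventh, root position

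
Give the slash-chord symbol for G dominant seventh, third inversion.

G7/F

Third inversion of G dominant seventh has the seventh (F) in the bass. As a slash chord: G7/F.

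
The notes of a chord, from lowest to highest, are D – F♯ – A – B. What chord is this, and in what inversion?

B minor seventh, first inversion

The distinct note names are D, F#, A, B. Stacked in thirds they read B–D–F#–A, which is a minor seventh chord on B.
The lowest note is D, the third of the chord, so this is first inversion (figured bass 6/5).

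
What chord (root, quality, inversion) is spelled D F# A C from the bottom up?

D dominant seventh, root position

The pitch classes D, F#, A, C arrange in thirds as D–F#–A–C: a D dominant seventh chord.
D is the root of D dominant seventh; root in the bass means root position (figured bass 7).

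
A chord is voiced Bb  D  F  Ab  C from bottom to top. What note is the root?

The distinct letter names are Bb, D, F, Ab, C. Arranged as a stack of thirds they read Bb–D–F–Ab–C, so Bb is the root (a Bb dominant ninth chord).

Bb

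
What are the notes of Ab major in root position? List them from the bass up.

The chord tones are Ab–C–Eb. With the root (Ab) lowest for root position: Ab, C, Eb.

Ab, C, Eb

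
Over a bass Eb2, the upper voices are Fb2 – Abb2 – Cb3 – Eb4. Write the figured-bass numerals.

4/2

The notes Eb, Fb, Abb, Cb stack in thirds as Fb–Abb–Cb–Eb — an Fb minor-major seventh chord. The bass Eb is the seventh, so this is third inversion: figured 4/2.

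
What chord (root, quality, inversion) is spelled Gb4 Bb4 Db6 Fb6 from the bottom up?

Reducing to letter names: Gb, Bb, Db, Fb. These stack in thirds as Gb–Bb–Db–Fb — a Gb dominant seventh chord.
Gb is the root of Gb dominant seventh; root in the bass means root position (figured bass 7).

Gb dominant seventh, root position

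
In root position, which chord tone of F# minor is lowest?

F# minor is F#–A–C#. Root position places the root in the bass: F#.

F#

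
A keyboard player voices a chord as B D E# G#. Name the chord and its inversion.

Reducing to letter names: B, D, E#, G#. These stack in thirds as E#–G#–B–D — an E# diminished seventh chord.
The lowest note is B, the fifth of the chord, so this is second inversion (figured bass 4/3).

E# diminished seventh, second inversion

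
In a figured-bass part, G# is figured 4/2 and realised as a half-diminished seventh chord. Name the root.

A#

The figures 4/2 mean the seventh of the chord is in the bass. If G# is the seventh of a half-diminished seventh chord, the root is A# (chord tones A#–C#–E–G#).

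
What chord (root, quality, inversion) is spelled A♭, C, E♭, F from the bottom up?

Reducing to letter names: Ab, C, Eb, F. These stack in thirds as F–Ab–C–Eb — an F minor seventh chord.
With the third (Ab) in the bass, the chord is in first inversion (figured bass 6/5).

F minor seventh, first inversion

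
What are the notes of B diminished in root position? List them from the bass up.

B diminished is B–D–F. Root position puts the root (B) in the bass, with the remaining tones above: B, D, F.

B, D, F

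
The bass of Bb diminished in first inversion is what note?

Db

In first inversion the third is lowest. For Bb diminished (Bb–Db–Fb) that is Db.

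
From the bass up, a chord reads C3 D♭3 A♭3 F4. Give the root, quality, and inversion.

The pitch classes C, Db, Ab, F arrange in thirds as Db–F–Ab–C: a Db major seventh chord.
C is the seventh of Db major seventh; seventh in the bass means third inversion (figured bass 4/2).

Db major seventh, third inversion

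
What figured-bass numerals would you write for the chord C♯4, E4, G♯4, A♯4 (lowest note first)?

The notes C#, E, G#, A# stack in thirds as A#–C#–E–G# — an A# half-diminished seventh chord. The bass C# is the third, so this is first inversion: figured 6/5.

6/5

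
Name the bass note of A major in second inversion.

E

A major is A–C#–E. Second inversion places the fifth in the bass: E.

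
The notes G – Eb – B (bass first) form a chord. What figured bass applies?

6

The notes G, Eb, B stack in thirds as Eb–G–B — an Eb augmented triad. The bass G is the third, so this is first inversion: figured 6.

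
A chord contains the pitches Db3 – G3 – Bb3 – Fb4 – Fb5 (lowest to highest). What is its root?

Db, G, Bb, Fb are the tones of a G diminished seventh chord (G–Bb–Db–Fb), making G the root.

G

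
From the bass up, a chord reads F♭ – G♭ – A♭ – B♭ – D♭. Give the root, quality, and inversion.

The pitch classes Fb, Gb, Ab, Bb, Db arrange in thirds as Gb–Bb–Db–Fb–Ab: a Gb dominant ninth chord.
Fb is the seventh of Gb dominant ninth; seventh in the bass means third inversion.

Gb dominant ninth, third inversion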